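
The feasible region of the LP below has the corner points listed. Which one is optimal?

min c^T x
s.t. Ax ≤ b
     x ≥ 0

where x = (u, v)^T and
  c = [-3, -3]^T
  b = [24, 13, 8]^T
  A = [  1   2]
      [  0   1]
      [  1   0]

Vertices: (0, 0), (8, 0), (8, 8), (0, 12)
Evaluating z = -3u - 3v at each vertex:
  (0, 0): z = 0
  (8, 0): z = -24
  (8, 8): z = -48
  (0, 12): z = -36

The smallest value is z = -48, attained at (8, 8).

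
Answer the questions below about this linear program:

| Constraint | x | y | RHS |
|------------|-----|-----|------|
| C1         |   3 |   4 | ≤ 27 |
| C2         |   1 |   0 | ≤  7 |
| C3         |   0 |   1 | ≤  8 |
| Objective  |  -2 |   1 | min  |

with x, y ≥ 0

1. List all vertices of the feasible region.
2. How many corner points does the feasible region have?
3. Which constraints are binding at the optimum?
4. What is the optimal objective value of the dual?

1. (0, 0), (7, 0), (7, 1.5), (0, 6.75)
2. 4
3. C2, y ≥ 0
4. -14 (by strong duality, equal to the primal optimum)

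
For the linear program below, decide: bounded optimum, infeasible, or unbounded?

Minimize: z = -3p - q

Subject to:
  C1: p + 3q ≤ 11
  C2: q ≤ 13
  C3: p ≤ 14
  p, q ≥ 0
The point (11, 0) satisfies every constraint, so the LP is feasible; the constraints give p ≤ 14 and q ≤ 13, which with p, q ≥ 0 keep the feasible region inside a bounded box. A feasible, bounded LP attains a finite optimum at a vertex.

Feasible with finite optimum z* = -33 at (11, 0).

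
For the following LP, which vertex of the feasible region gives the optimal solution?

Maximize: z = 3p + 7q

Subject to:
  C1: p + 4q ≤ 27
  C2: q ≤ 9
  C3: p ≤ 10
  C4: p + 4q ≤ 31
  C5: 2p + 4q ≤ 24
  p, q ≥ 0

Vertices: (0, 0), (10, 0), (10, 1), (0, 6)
Evaluating z = 3p + 7q at each vertex:
  (0, 0): z = 0
  (10, 0): z = 30
  (10, 1): z = 37
  (0, 6): z = 42

The largest value is z = 42, attained at (0, 6).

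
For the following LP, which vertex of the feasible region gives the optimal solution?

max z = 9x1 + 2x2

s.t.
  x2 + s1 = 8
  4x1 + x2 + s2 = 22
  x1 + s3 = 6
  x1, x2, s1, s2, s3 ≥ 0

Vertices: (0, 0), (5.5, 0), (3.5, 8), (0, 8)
Evaluating z = 9x1 + 2x2 at each vertex:
  (0, 0): z = 0
  (5.5, 0): z = 49.5
  (3.5, 8): z = 47.5
  (0, 8): z = 16

The largest value is z = 49.5, attained at (5.5, 0).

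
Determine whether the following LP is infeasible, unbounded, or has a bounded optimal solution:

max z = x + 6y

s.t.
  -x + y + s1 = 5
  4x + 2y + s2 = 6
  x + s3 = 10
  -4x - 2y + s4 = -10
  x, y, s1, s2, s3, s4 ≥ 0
The row 4x + 2y + s2 = 6 with s2 ≥ 0 requires 4x + 2y ≤ 6, while the row -4x - 2y + s4 = -10 with s4 ≥ 0 is equivalent to 4x + 2y ≥ 10. Together they would need 10 ≤ 4x + 2y ≤ 6, which is impossible since 10 > 6. No point satisfies all constraints.

Infeasible — the constraint set is empty.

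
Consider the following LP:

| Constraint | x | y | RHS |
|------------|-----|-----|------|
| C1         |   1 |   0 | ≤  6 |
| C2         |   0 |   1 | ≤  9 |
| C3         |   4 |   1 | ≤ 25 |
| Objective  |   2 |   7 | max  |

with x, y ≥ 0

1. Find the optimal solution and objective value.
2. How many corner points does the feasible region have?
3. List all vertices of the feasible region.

1. x = 4, y = 9, z = 71
2. 5
3. (0, 0), (6, 0), (6, 1), (4, 9), (0, 9)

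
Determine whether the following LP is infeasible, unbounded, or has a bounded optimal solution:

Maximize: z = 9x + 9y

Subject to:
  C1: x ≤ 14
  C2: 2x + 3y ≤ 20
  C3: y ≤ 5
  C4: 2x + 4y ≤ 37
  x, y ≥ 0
The point (10, 0) satisfies every constraint, so the LP is feasible; the constraints give x ≤ 14 and y ≤ 5, which with x, y ≥ 0 keep the feasible region inside a bounded box. A feasible, bounded LP attains a finite optimum at a vertex.

Evaluating z = 9x + 9y at each vertex:
  (0, 0): z = 0
  (10, 0): z = 90
  (2.5, 5): z = 67.5
  (0, 5): z = 45

Feasible with finite optimum z* = 90 at (10, 0).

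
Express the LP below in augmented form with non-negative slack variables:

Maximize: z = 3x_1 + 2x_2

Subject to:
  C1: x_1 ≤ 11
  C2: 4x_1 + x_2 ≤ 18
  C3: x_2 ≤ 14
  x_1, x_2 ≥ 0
max z = 3x_1 + 2x_2

s.t.
  x_1 + s1 = 11
  4x_1 + x_2 + s2 = 18
  x_2 + s3 = 14
  x_1, x_2, s1, s2, s3 ≥ 0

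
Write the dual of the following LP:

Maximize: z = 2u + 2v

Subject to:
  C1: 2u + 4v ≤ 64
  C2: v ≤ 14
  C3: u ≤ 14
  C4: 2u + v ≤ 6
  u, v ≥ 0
Minimize: z = 64y1 + 14y2 + 14y3 + 6y4

Subject to:
  C1: -2y1 - y3 - 2y4 ≤ -2
  C2: -4y1 - y2 - y4 ≤ -2
  y1, y2, y3, y4 ≥ 0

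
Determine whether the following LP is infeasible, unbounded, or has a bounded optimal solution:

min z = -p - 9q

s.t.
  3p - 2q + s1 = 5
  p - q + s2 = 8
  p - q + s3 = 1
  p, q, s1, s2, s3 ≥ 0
Feasible point: (0, 0) satisfies every constraint, so the LP is feasible.
Direction d = (0, 1): for each constraint row a, a·d ≤ 0 —
  (3)(0) + (-2)(1) = -2 ≤ 0
  (1)(0) + (-1)(1) = -1 ≤ 0
  (1)(0) + (-1)(1) = -1 ≤ 0
and d ≥ 0, so (0, 0) + t·d stays feasible for every t ≥ 0. Along this ray z = -p - 9q changes by -9 per unit t, so z → −∞.

Unbounded: there is a feasible ray along which z → −∞.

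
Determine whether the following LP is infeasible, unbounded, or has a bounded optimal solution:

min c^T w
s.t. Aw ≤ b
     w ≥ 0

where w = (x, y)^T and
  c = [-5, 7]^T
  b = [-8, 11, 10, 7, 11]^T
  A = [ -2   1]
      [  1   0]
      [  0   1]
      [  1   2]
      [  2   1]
The point (5.5, 0) satisfies every constraint, so the LP is feasible; the constraints give x ≤ 11 and y ≤ 10, which with x, y ≥ 0 keep the feasible region inside a bounded box. A feasible, bounded LP attains a finite optimum at a vertex.

Evaluating z = -5x + 7y at each vertex:
  (4, 0): z = -20
  (5.5, 0): z = -27.5
  (5, 1): z = -18
  (4.6, 1.2): z = -14.6

Bounded optimum: z* = -27.5 at (5.5, 0).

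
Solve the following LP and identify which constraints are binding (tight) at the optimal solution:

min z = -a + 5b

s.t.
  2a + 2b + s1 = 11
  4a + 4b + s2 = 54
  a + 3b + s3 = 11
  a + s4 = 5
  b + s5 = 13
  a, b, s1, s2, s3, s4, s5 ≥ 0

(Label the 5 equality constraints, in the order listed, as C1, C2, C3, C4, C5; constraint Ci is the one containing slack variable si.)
Optimal: a = 5, b = 0
Slack at optimum:
  C1: slack = 1
  C2: slack = 34
  C3: slack = 6
  C4: slack = 0 (binding)
  C5: slack = 13
  a ≥ 0: a = 5
  b ≥ 0: b = 0 (binding)
Binding constraints: C4, b ≥ 0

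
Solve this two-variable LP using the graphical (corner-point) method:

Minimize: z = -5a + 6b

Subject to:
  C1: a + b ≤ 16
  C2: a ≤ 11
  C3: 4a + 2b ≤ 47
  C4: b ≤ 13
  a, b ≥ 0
a = 11, b = 0, z = -55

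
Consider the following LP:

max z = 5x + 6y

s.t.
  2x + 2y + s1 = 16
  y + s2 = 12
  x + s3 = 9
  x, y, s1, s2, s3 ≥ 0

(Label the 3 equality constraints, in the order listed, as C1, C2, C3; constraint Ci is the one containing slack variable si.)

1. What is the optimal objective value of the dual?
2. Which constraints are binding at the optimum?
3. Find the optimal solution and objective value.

1. 48 (by strong duality, equal to the primal optimum)
2. C1, x ≥ 0
3. x = 0, y = 8, z = 48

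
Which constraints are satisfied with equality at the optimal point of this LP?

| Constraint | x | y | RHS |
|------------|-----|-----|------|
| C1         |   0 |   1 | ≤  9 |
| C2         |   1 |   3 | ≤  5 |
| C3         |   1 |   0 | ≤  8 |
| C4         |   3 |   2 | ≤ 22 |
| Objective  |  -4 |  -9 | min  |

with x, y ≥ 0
Optimal: x = 5, y = 0
Slack at optimum:
  C1: slack = 9
  C2: slack = 0 (binding)
  C3: slack = 3
  C4: slack = 7
  x ≥ 0: x = 5
  y ≥ 0: y = 0 (binding)
Binding constraints: C2, y ≥ 0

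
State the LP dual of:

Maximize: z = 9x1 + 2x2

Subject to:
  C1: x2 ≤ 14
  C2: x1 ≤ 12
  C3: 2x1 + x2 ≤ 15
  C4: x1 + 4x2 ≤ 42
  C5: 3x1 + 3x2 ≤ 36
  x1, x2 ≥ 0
Minimize: z = 14y1 + 12y2 + 15y3 + 42y4 + 36y5

Subject to:
  C1: -y2 - 2y3 - y4 - 3y5 ≤ -9
  C2: -y1 - y3 - 4y4 - 3y5 ≤ -2
  y1, y2, y3, y4, y5 ≥ 0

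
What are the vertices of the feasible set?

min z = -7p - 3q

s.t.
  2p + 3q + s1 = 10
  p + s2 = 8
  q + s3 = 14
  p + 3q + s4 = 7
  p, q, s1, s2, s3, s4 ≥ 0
Each vertex is the intersection of two constraint boundaries that also satisfies all remaining constraints:
  p = 0 and q = 0 → (0, 0)
  2p + 3q = 10 and q = 0 → (5, 0)
  2p + 3q = 10 and p + 3q = 7 → (3, 1.333)
  p + 3q = 7 and p = 0 → (0, 2.333)

Vertices: (0, 0), (5, 0), (3, 1.333), (0, 2.333)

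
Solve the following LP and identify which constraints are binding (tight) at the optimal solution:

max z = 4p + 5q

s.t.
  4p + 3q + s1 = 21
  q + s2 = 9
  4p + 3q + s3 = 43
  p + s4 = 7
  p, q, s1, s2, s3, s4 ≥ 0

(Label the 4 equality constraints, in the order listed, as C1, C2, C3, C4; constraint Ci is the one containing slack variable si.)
Optimal: p = 0, q = 7
Slack at optimum:
  C1: slack = 0 (binding)
  C2: slack = 2
  C3: slack = 22
  C4: slack = 7
  p ≥ 0: p = 0 (binding)
  q ≥ 0: q = 7
Binding constraints: C1, p ≥ 0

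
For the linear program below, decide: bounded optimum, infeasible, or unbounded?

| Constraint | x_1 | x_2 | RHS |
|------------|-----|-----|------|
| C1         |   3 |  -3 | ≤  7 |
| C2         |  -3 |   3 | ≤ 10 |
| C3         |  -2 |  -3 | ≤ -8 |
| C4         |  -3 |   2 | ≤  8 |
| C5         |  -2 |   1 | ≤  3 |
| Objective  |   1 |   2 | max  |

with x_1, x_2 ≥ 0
Feasible point: (0, 3) satisfies every constraint, so the LP is feasible.
Direction d = (1, 1): for each constraint row a, a·d ≤ 0 —
  (3)(1) + (-3)(1) = 0 ≤ 0
  (-3)(1) + (3)(1) = 0 ≤ 0
  (-2)(1) + (-3)(1) = -5 ≤ 0
  (-3)(1) + (2)(1) = -1 ≤ 0
  (-2)(1) + (1)(1) = -1 ≤ 0
and d ≥ 0, so (0, 3) + t·d stays feasible for every t ≥ 0. Along this ray z = x_1 + 2x_2 changes by 3 per unit t, so z → +∞.

The LP is unbounded; z can be made arbitrarily large.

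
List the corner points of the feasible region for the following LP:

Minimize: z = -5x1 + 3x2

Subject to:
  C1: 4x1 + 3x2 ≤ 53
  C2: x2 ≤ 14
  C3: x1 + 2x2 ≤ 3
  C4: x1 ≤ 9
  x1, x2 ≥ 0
Each vertex is the intersection of two constraint boundaries that also satisfies all remaining constraints:
  x1 = 0 and x2 = 0 → (0, 0)
  x1 + 2x2 = 3 and x2 = 0 → (3, 0)
  x1 + 2x2 = 3 and x1 = 0 → (0, 1.5)

Vertices: (0, 0), (3, 0), (0, 1.5)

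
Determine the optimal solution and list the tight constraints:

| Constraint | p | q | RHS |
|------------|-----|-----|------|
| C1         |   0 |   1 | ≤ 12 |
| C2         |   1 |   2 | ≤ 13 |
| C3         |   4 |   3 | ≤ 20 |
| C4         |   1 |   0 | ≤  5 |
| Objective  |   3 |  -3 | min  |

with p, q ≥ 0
Optimal: p = 0, q = 6.5
Slack at optimum:
  C1: slack = 5.5
  C2: slack = 0 (binding)
  C3: slack = 0.5
  C4: slack = 5
  p ≥ 0: p = 0 (binding)
  q ≥ 0: q = 6.5
Binding constraints: C2, p ≥ 0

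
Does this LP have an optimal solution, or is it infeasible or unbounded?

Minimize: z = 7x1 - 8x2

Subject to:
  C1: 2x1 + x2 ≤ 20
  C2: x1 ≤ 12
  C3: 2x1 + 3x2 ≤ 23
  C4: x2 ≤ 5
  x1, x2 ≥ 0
The point (0, 5) satisfies every constraint, so the LP is feasible; the constraints give x1 ≤ 12 and x2 ≤ 5, which with x1, x2 ≥ 0 keep the feasible region inside a bounded box. A feasible, bounded LP attains a finite optimum at a vertex.

Evaluating z = 7x1 - 8x2 at each vertex:
  (0, 0): z = 0
  (10, 0): z = 70
  (9.25, 1.5): z = 52.75
  (4, 5): z = -12
  (0, 5): z = -40

The LP has an optimal solution: (0, 5) with z = -40.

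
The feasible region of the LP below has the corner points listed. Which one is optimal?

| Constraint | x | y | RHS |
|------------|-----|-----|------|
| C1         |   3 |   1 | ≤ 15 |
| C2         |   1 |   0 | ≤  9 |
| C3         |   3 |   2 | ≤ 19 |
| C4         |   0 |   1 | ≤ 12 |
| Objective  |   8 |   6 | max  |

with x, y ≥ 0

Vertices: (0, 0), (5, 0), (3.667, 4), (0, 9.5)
Evaluating z = 8x + 6y at each vertex:
  (0, 0): z = 0
  (5, 0): z = 40
  (3.667, 4): z = 53.33
  (0, 9.5): z = 57

The largest value is z = 57, attained at (0, 9.5).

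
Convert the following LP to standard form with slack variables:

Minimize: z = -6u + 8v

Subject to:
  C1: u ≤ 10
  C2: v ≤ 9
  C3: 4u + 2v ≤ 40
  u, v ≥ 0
min z = -6u + 8v

s.t.
  u + s1 = 10
  v + s2 = 9
  4u + 2v + s3 = 40
  u, v, s1, s2, s3 ≥ 0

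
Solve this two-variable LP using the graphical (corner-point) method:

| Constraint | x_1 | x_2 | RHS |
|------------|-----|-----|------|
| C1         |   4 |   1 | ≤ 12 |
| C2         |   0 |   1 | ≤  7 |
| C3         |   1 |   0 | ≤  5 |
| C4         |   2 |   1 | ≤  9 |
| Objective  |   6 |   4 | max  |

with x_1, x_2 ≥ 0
Each vertex is the intersection of two constraint boundaries that also satisfies all remaining constraints:
  x_1 = 0 and x_2 = 0 → (0, 0)
  4x_1 + x_2 = 12 and x_2 = 0 → (3, 0)
  4x_1 + x_2 = 12 and 2x_1 + x_2 = 9 → (1.5, 6)
  x_2 = 7 and 2x_1 + x_2 = 9 → (1, 7)
  x_2 = 7 and x_1 = 0 → (0, 7)

Evaluating z = 6x_1 + 4x_2 at each vertex:
  (0, 0): z = 0
  (3, 0): z = 18
  (1.5, 6): z = 33
  (1, 7): z = 34
  (0, 7): z = 28

The maximum is at (1, 7) with z = 34.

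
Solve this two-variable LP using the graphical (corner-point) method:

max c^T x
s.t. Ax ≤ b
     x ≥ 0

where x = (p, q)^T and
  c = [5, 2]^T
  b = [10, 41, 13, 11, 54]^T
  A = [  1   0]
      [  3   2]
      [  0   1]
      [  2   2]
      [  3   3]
Each vertex is the intersection of two constraint boundaries that also satisfies all remaining constraints:
  p = 0 and q = 0 → (0, 0)
  2p + 2q = 11 and q = 0 → (5.5, 0)
  2p + 2q = 11 and p = 0 → (0, 5.5)

Evaluating z = 5p + 2q at each vertex:
  (0, 0): z = 0
  (5.5, 0): z = 27.5
  (0, 5.5): z = 11

The maximum is at (5.5, 0) with z = 27.5.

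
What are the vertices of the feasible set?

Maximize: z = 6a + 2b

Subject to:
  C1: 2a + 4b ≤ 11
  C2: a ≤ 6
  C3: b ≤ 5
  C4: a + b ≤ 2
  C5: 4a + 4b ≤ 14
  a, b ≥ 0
Each vertex is the intersection of two constraint boundaries that also satisfies all remaining constraints:
  a = 0 and b = 0 → (0, 0)
  a + b = 2 and b = 0 → (2, 0)
  a + b = 2 and a = 0 → (0, 2)

Vertices: (0, 0), (2, 0), (0, 2)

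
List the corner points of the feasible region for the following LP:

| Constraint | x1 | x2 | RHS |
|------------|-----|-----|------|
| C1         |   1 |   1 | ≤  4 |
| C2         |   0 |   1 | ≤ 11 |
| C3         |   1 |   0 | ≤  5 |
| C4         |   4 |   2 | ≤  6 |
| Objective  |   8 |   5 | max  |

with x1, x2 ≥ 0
Each vertex is the intersection of two constraint boundaries that also satisfies all remaining constraints:
  x1 = 0 and x2 = 0 → (0, 0)
  4x1 + 2x2 = 6 and x2 = 0 → (1.5, 0)
  4x1 + 2x2 = 6 and x1 = 0 → (0, 3)

Vertices: (0, 0), (1.5, 0), (0, 3)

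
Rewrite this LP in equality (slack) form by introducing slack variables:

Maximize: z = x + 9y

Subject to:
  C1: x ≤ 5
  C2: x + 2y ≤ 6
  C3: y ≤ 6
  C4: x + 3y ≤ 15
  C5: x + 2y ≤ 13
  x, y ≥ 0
max z = x + 9y

s.t.
  x + s1 = 5
  x + 2y + s2 = 6
  y + s3 = 6
  x + 3y + s4 = 15
  x + 2y + s5 = 13
  x, y, s1, s2, s3, s4, s5 ≥ 0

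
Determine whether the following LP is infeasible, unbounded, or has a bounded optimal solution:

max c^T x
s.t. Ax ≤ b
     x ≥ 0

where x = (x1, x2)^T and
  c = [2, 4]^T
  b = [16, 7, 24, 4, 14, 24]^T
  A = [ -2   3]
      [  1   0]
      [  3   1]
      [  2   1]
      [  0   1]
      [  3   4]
The point (0, 4) satisfies every constraint, so the LP is feasible; the constraints give x1 ≤ 7 and x2 ≤ 14, which with x1, x2 ≥ 0 keep the feasible region inside a bounded box. A feasible, bounded LP attains a finite optimum at a vertex.

The LP has an optimal solution: (0, 4) with z = 16.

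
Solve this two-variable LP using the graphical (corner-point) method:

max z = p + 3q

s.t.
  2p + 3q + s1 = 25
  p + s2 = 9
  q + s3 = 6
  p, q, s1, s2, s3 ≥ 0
p = 3.5, q = 6, z = 21.5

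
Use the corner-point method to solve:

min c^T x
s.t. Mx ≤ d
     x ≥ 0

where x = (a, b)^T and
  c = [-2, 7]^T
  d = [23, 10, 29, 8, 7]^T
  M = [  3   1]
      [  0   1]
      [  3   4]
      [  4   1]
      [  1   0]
a = 2, b = 0, z = -4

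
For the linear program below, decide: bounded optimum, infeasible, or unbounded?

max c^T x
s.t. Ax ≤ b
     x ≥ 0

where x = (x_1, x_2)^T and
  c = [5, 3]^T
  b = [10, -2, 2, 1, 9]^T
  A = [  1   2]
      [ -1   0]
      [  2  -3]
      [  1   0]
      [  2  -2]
One constraint requires x_1 ≤ 1, while the constraint -x_1 ≤ -2 is equivalent to x_1 ≥ 2. Together they would need 2 ≤ x_1 ≤ 1, which is impossible since 2 > 1. No point satisfies all constraints.

Infeasible — the constraint set is empty.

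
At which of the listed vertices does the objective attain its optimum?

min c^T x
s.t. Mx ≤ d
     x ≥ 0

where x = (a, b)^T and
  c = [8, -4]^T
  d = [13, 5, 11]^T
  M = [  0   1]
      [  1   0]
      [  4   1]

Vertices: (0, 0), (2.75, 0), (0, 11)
(0, 11) with z = -44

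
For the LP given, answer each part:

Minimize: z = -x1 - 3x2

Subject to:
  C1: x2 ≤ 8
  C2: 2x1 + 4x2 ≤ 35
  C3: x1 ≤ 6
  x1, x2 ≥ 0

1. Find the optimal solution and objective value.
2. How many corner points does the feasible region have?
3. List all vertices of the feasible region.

1. x1 = 1.5, x2 = 8, z = -25.5
2. 5
3. (0, 0), (6, 0), (6, 5.75), (1.5, 8), (0, 8)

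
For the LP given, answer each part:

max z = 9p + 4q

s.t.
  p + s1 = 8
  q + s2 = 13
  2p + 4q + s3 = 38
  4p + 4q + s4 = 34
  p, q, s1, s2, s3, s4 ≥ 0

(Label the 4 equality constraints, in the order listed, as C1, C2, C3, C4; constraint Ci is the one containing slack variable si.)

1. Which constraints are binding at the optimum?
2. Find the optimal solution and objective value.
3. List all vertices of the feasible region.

1. C1, C4
2. p = 8, q = 0.5, z = 74
3. (0, 0), (8, 0), (8, 0.5), (0, 8.5)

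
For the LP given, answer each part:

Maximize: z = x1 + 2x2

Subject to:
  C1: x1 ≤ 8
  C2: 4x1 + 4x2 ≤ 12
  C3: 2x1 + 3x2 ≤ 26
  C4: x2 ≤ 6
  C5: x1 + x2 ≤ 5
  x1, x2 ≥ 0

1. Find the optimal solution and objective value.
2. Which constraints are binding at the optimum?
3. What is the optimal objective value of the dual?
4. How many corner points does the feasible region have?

1. x1 = 0, x2 = 3, z = 6
2. C2, x1 ≥ 0
3. 6 (by strong duality, equal to the primal optimum)
4. 3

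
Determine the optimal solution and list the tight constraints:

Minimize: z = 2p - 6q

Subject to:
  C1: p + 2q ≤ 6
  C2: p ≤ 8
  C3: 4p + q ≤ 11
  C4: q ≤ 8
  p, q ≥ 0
Optimal: p = 0, q = 3
Slack at optimum:
  C1: slack = 0 (binding)
  C2: slack = 8
  C3: slack = 8
  C4: slack = 5
  p ≥ 0: p = 0 (binding)
  q ≥ 0: q = 3
Binding constraints: C1, p ≥ 0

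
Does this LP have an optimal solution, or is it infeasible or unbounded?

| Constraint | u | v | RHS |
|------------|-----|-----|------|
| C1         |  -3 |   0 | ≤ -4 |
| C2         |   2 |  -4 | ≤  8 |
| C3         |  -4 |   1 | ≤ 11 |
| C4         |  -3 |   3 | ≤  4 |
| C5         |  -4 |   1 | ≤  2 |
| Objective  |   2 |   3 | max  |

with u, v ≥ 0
Feasible point: (2, 0) satisfies every constraint, so the LP is feasible.
Direction d = (1, 1): for each constraint row a, a·d ≤ 0 —
  (-3)(1) + (0)(1) = -3 ≤ 0
  (2)(1) + (-4)(1) = -2 ≤ 0
  (-4)(1) + (1)(1) = -3 ≤ 0
  (-3)(1) + (3)(1) = 0 ≤ 0
  (-4)(1) + (1)(1) = -3 ≤ 0
and d ≥ 0, so (2, 0) + t·d stays feasible for every t ≥ 0. Along this ray z = 2u + 3v changes by 5 per unit t, so z → +∞.

The LP is unbounded; z can be made arbitrarily large.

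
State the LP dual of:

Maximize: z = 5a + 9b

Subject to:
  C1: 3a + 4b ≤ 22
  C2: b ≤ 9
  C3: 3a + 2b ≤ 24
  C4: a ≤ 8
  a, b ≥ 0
Minimize: z = 22y1 + 9y2 + 24y3 + 8y4

Subject to:
  C1: -3y1 - 3y3 - y4 ≤ -5
  C2: -4y1 - y2 - 2y3 ≤ -9
  y1, y2, y3, y4 ≥ 0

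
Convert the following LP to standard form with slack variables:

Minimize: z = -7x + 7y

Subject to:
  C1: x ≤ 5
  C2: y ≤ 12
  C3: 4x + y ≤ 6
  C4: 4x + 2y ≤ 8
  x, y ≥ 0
min z = -7x + 7y

s.t.
  x + s1 = 5
  y + s2 = 12
  4x + y + s3 = 6
  4x + 2y + s4 = 8
  x, y, s1, s2, s3, s4 ≥ 0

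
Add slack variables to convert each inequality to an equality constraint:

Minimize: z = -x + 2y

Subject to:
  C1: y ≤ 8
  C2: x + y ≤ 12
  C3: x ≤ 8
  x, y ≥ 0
min z = -x + 2y

s.t.
  y + s1 = 8
  x + y + s2 = 12
  x + s3 = 8
  x, y, s1, s2, s3 ≥ 0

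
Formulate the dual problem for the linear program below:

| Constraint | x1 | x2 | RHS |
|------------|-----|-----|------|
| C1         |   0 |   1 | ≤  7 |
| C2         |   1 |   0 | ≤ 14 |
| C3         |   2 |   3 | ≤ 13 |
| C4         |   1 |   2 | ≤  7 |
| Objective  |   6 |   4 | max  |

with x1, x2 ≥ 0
Minimize: z = 7y1 + 14y2 + 13y3 + 7y4

Subject to:
  C1: -y2 - 2y3 - y4 ≤ -6
  C2: -y1 - 3y3 - 2y4 ≤ -4
  y1, y2, y3, y4 ≥ 0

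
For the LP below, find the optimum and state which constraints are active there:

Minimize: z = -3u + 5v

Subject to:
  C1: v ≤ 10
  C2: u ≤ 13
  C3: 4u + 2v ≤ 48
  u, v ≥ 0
Optimal: u = 12, v = 0
Slack at optimum:
  C1: slack = 10
  C2: slack = 1
  C3: slack = 0 (binding)
  u ≥ 0: u = 12
  v ≥ 0: v = 0 (binding)
Binding constraints: C3, v ≥ 0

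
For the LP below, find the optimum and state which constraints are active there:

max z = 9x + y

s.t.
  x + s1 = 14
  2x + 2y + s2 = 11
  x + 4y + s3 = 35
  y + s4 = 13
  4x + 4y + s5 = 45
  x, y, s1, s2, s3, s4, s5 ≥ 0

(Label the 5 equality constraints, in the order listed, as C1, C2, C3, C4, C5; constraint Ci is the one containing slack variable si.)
Optimal: x = 5.5, y = 0
Slack at optimum:
  C1: slack = 8.5
  C2: slack = 0 (binding)
  C3: slack = 29.5
  C4: slack = 13
  C5: slack = 23
  x ≥ 0: x = 5.5
  y ≥ 0: y = 0 (binding)
Binding constraints: C2, y ≥ 0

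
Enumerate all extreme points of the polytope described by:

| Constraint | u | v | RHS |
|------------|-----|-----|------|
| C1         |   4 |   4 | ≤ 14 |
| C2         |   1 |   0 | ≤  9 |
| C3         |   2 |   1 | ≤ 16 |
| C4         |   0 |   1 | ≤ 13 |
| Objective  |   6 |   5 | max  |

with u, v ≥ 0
Each vertex is the intersection of two constraint boundaries that also satisfies all remaining constraints:
  u = 0 and v = 0 → (0, 0)
  4u + 4v = 14 and v = 0 → (3.5, 0)
  4u + 4v = 14 and u = 0 → (0, 3.5)

Vertices: (0, 0), (3.5, 0), (0, 3.5)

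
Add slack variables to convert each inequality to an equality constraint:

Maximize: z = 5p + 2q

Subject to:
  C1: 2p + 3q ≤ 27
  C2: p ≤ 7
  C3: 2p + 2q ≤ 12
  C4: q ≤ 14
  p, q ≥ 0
max z = 5p + 2q

s.t.
  2p + 3q + s1 = 27
  p + s2 = 7
  2p + 2q + s3 = 12
  q + s4 = 14
  p, q, s1, s2, s3, s4 ≥ 0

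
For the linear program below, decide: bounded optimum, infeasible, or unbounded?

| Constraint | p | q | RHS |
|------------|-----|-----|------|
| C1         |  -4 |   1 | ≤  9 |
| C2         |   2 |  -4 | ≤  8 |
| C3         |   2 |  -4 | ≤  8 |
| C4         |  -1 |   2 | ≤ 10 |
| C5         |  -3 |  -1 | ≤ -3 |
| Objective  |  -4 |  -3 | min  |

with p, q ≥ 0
Feasible point: (1, 0) satisfies every constraint, so the LP is feasible.
Direction d = (2, 1): for each constraint row a, a·d ≤ 0 —
  (-4)(2) + (1)(1) = -7 ≤ 0
  (2)(2) + (-4)(1) = 0 ≤ 0
  (2)(2) + (-4)(1) = 0 ≤ 0
  (-1)(2) + (2)(1) = 0 ≤ 0
  (-3)(2) + (-1)(1) = -7 ≤ 0
and d ≥ 0, so (1, 0) + t·d stays feasible for every t ≥ 0. Along this ray z = -4p - 3q changes by -11 per unit t, so z → −∞.

Unbounded: there is a feasible ray along which z → −∞.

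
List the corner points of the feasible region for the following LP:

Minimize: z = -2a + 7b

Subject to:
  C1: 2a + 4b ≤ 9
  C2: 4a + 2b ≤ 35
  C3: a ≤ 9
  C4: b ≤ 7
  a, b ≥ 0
Each vertex is the intersection of two constraint boundaries that also satisfies all remaining constraints:
  a = 0 and b = 0 → (0, 0)
  2a + 4b = 9 and b = 0 → (4.5, 0)
  2a + 4b = 9 and a = 0 → (0, 2.25)

Vertices: (0, 0), (4.5, 0), (0, 2.25)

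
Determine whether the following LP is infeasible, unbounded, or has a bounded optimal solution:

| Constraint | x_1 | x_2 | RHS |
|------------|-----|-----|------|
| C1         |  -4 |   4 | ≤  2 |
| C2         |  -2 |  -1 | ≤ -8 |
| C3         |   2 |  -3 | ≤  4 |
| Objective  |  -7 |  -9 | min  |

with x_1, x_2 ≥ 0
Feasible point: (3, 2) satisfies every constraint, so the LP is feasible.
Direction d = (1, 1): for each constraint row a, a·d ≤ 0 —
  (-4)(1) + (4)(1) = 0 ≤ 0
  (-2)(1) + (-1)(1) = -3 ≤ 0
  (2)(1) + (-3)(1) = -1 ≤ 0
and d ≥ 0, so (3, 2) + t·d stays feasible for every t ≥ 0. Along this ray z = -7x_1 - 9x_2 changes by -16 per unit t, so z → −∞.

Unbounded — the objective can decrease without bound over the feasible region.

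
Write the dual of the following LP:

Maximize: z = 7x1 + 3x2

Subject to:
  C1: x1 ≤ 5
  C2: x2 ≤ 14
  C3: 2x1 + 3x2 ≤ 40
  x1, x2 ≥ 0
Minimize: z = 5y1 + 14y2 + 40y3

Subject to:
  C1: -y1 - 2y3 ≤ -7
  C2: -y2 - 3y3 ≤ -3
  y1, y2, y3 ≥ 0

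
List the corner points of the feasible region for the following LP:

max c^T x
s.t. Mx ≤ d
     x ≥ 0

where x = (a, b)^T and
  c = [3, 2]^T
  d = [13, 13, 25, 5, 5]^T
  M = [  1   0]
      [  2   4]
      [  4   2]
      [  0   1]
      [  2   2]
Each vertex is the intersection of two constraint boundaries that also satisfies all remaining constraints:
  a = 0 and b = 0 → (0, 0)
  2a + 2b = 5 and b = 0 → (2.5, 0)
  2a + 2b = 5 and a = 0 → (0, 2.5)

Vertices: (0, 0), (2.5, 0), (0, 2.5)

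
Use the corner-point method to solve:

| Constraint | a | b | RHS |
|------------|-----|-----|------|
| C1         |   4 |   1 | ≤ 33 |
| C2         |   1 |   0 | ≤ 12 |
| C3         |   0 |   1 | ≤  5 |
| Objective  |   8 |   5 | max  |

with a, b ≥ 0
Each vertex is the intersection of two constraint boundaries that also satisfies all remaining constraints:
  a = 0 and b = 0 → (0, 0)
  4a + b = 33 and b = 0 → (8.25, 0)
  4a + b = 33 and b = 5 → (7, 5)
  b = 5 and a = 0 → (0, 5)

Evaluating z = 8a + 5b at each vertex:
  (0, 0): z = 0
  (8.25, 0): z = 66
  (7, 5): z = 81
  (0, 5): z = 25

The maximum is at (7, 5) with z = 81.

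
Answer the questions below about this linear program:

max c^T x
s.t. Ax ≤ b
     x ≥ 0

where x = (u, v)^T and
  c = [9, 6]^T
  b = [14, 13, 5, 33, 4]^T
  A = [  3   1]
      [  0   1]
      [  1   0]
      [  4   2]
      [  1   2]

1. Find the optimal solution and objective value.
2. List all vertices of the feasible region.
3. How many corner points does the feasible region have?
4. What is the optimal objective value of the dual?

1. u = 4, v = 0, z = 36
2. (0, 0), (4, 0), (0, 2)
3. 3
4. 36 (by strong duality, equal to the primal optimum)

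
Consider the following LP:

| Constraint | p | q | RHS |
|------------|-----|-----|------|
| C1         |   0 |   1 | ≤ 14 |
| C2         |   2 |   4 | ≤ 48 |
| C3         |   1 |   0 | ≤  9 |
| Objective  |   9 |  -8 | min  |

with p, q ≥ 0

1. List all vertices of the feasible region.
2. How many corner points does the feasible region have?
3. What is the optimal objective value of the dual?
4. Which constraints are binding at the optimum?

1. (0, 0), (9, 0), (9, 7.5), (0, 12)
2. 4
3. -96 (by strong duality, equal to the primal optimum)
4. C2, p ≥ 0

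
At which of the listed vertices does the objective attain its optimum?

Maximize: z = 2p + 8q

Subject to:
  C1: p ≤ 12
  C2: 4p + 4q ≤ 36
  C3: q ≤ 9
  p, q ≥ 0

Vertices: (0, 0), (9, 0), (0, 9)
Evaluating z = 2p + 8q at each vertex:
  (0, 0): z = 0
  (9, 0): z = 18
  (0, 9): z = 72

The largest value is z = 72, attained at (0, 9).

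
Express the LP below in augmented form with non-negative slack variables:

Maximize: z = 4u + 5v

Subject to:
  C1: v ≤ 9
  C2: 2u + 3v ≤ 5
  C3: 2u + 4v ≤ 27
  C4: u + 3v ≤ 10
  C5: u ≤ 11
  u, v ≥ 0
max z = 4u + 5v

s.t.
  v + s1 = 9
  2u + 3v + s2 = 5
  2u + 4v + s3 = 27
  u + 3v + s4 = 10
  u + s5 = 11
  u, v, s1, s2, s3, s4, s5 ≥ 0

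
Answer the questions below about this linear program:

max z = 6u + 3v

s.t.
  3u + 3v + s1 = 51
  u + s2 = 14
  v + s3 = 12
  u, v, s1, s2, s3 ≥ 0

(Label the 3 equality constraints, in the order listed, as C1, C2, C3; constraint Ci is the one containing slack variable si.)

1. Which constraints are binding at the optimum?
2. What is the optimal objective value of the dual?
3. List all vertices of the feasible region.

1. C1, C2
2. 93 (by strong duality, equal to the primal optimum)
3. (0, 0), (14, 0), (14, 3), (5, 12), (0, 12)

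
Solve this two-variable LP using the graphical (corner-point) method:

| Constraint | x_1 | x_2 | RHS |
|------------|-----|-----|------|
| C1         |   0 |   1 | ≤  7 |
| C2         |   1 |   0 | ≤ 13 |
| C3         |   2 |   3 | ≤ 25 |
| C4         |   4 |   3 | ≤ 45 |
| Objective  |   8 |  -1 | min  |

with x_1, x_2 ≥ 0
x_1 = 0, x_2 = 7, z = -7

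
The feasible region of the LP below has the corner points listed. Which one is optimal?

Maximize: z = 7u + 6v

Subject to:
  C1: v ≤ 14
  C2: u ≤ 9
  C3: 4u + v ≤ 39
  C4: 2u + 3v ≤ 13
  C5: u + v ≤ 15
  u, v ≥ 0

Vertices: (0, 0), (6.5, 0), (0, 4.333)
Evaluating z = 7u + 6v at each vertex:
  (0, 0): z = 0
  (6.5, 0): z = 45.5
  (0, 4.333): z = 26

The largest value is z = 45.5, attained at (6.5, 0).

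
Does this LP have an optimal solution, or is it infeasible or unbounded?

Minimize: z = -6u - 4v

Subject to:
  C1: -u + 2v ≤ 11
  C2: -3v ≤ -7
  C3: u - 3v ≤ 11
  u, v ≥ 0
Feasible point: (0, 3) satisfies every constraint, so the LP is feasible.
Direction d = (2, 1): for each constraint row a, a·d ≤ 0 —
  (-1)(2) + (2)(1) = 0 ≤ 0
  (0)(2) + (-3)(1) = -3 ≤ 0
  (1)(2) + (-3)(1) = -1 ≤ 0
and d ≥ 0, so (0, 3) + t·d stays feasible for every t ≥ 0. Along this ray z = -6u - 4v changes by -16 per unit t, so z → −∞.

Unbounded: there is a feasible ray along which z → −∞.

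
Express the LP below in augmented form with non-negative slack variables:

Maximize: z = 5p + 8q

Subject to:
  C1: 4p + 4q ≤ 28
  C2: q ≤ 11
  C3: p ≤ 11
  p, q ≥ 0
max z = 5p + 8q

s.t.
  4p + 4q + s1 = 28
  q + s2 = 11
  p + s3 = 11
  p, q, s1, s2, s3 ≥ 0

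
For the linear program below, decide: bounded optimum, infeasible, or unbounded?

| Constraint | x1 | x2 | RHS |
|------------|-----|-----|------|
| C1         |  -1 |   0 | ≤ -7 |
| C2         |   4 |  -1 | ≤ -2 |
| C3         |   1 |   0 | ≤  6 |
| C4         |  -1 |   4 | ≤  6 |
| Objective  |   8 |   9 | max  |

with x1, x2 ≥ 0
C3 requires x1 ≤ 6, while C1 (-x1 ≤ -7) is equivalent to x1 ≥ 7. Together they would need 7 ≤ x1 ≤ 6, which is impossible since 7 > 6. No point satisfies all constraints.

Infeasible — the constraint set is empty.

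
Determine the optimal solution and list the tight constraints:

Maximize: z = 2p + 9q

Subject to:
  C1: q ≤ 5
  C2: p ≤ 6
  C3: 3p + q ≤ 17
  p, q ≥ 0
Optimal: p = 4, q = 5
Binding: C1, C3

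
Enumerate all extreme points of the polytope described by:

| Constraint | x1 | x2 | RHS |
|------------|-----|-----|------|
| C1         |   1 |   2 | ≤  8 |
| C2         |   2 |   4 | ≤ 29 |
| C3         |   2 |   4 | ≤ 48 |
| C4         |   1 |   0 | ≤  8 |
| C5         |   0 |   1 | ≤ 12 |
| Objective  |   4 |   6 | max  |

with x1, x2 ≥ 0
Each vertex is the intersection of two constraint boundaries that also satisfies all remaining constraints:
  x1 = 0 and x2 = 0 → (0, 0)
  x1 + 2x2 = 8 and x1 = 8 → (8, 0)
  x1 + 2x2 = 8 and x1 = 0 → (0, 4)

Vertices: (0, 0), (8, 0), (0, 4)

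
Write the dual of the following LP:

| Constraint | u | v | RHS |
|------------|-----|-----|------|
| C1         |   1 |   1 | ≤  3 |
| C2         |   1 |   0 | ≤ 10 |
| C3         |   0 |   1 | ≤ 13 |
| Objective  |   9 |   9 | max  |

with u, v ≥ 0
Minimize: z = 3y1 + 10y2 + 13y3

Subject to:
  C1: -y1 - y2 ≤ -9
  C2: -y1 - y3 ≤ -9
  y1, y2, y3 ≥ 0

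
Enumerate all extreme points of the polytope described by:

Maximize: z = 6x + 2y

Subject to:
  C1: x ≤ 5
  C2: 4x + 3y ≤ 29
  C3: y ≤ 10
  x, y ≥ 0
Each vertex is the intersection of two constraint boundaries that also satisfies all remaining constraints:
  x = 0 and y = 0 → (0, 0)
  x = 5 and y = 0 → (5, 0)
  x = 5 and 4x + 3y = 29 → (5, 3)
  4x + 3y = 29 and x = 0 → (0, 9.667)

Vertices: (0, 0), (5, 0), (5, 3), (0, 9.667)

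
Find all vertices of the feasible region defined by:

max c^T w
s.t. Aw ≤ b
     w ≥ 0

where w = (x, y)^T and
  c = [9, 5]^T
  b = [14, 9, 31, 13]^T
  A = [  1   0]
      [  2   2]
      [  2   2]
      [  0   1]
Each vertex is the intersection of two constraint boundaries that also satisfies all remaining constraints:
  x = 0 and y = 0 → (0, 0)
  2x + 2y = 9 and y = 0 → (4.5, 0)
  2x + 2y = 9 and x = 0 → (0, 4.5)

Vertices: (0, 0), (4.5, 0), (0, 4.5)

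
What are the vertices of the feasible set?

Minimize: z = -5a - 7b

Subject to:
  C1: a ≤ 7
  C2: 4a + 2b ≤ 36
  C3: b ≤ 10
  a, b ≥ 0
Each vertex is the intersection of two constraint boundaries that also satisfies all remaining constraints:
  a = 0 and b = 0 → (0, 0)
  a = 7 and b = 0 → (7, 0)
  a = 7 and 4a + 2b = 36 → (7, 4)
  4a + 2b = 36 and b = 10 → (4, 10)
  b = 10 and a = 0 → (0, 10)

Vertices: (0, 0), (7, 0), (7, 4), (4, 10), (0, 10)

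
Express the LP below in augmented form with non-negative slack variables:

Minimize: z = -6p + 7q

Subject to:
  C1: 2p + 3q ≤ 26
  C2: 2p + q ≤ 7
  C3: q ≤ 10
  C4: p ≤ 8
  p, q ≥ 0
min z = -6p + 7q

s.t.
  2p + 3q + s1 = 26
  2p + q + s2 = 7
  q + s3 = 10
  p + s4 = 8
  p, q, s1, s2, s3, s4 ≥ 0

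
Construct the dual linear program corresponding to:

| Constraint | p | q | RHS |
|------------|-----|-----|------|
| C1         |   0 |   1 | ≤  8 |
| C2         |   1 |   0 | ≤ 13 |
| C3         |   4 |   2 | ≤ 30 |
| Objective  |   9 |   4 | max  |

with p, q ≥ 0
Minimize: z = 8y1 + 13y2 + 30y3

Subject to:
  C1: -y2 - 4y3 ≤ -9
  C2: -y1 - 2y3 ≤ -4
  y1, y2, y3 ≥ 0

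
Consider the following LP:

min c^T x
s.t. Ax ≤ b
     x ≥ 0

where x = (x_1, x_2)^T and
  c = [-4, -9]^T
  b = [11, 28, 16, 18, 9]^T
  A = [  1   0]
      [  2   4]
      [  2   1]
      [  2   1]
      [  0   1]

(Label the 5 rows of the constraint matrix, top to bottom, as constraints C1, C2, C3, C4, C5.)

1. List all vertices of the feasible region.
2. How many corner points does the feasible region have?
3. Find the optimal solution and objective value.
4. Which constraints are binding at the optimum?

1. (0, 0), (8, 0), (6, 4), (0, 7)
2. 4
3. x_1 = 0, x_2 = 7, z = -63
4. C2, x_1 ≥ 0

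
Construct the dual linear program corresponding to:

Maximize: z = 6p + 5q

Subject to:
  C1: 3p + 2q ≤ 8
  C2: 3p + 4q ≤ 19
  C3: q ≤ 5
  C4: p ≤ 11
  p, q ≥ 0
Minimize: z = 8y1 + 19y2 + 5y3 + 11y4

Subject to:
  C1: -3y1 - 3y2 - y4 ≤ -6
  C2: -2y1 - 4y2 - y3 ≤ -5
  y1, y2, y3, y4 ≥ 0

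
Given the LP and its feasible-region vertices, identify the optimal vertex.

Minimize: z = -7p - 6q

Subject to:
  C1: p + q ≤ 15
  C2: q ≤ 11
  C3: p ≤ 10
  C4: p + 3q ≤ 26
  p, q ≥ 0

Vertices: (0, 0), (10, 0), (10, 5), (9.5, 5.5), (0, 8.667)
(10, 5) with z = -100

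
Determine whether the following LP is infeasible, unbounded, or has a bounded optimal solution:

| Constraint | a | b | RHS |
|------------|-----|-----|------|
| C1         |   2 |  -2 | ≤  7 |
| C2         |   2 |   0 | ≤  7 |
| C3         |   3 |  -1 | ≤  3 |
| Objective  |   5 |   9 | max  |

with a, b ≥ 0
Feasible point: (0, 0) satisfies every constraint, so the LP is feasible.
Direction d = (0, 1): for each constraint row a, a·d ≤ 0 —
  (2)(0) + (-2)(1) = -2 ≤ 0
  (2)(0) + (0)(1) = 0 ≤ 0
  (3)(0) + (-1)(1) = -1 ≤ 0
and d ≥ 0, so (0, 0) + t·d stays feasible for every t ≥ 0. Along this ray z = 5a + 9b changes by 9 per unit t, so z → +∞.

Unbounded — the objective can increase without bound over the feasible region.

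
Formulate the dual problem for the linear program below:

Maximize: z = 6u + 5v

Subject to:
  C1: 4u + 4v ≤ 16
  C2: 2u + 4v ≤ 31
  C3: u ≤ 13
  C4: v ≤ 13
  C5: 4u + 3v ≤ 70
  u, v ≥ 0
Minimize: z = 16y1 + 31y2 + 13y3 + 13y4 + 70y5

Subject to:
  C1: -4y1 - 2y2 - y3 - 4y5 ≤ -6
  C2: -4y1 - 4y2 - y4 - 3y5 ≤ -5
  y1, y2, y3, y4, y5 ≥ 0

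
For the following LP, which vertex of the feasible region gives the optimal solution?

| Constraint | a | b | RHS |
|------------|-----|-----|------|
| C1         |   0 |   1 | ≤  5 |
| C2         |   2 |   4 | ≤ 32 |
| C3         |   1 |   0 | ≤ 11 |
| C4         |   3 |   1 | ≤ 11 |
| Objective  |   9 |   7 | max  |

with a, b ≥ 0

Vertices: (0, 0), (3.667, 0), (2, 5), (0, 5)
(2, 5) with z = 53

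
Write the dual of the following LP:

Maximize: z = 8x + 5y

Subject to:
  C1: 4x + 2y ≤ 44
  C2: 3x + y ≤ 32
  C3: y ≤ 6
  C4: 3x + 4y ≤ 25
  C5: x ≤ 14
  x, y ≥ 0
Minimize: z = 44y1 + 32y2 + 6y3 + 25y4 + 14y5

Subject to:
  C1: -4y1 - 3y2 - 3y4 - y5 ≤ -8
  C2: -2y1 - y2 - y3 - 4y4 ≤ -5
  y1, y2, y3, y4, y5 ≥ 0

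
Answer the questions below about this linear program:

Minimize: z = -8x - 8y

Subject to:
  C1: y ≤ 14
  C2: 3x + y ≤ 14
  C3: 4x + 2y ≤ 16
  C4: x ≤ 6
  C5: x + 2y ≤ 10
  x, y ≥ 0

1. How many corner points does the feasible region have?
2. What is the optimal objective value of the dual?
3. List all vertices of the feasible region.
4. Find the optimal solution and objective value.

1. 4
2. -48 (by strong duality, equal to the primal optimum)
3. (0, 0), (4, 0), (2, 4), (0, 5)
4. x = 2, y = 4, z = -48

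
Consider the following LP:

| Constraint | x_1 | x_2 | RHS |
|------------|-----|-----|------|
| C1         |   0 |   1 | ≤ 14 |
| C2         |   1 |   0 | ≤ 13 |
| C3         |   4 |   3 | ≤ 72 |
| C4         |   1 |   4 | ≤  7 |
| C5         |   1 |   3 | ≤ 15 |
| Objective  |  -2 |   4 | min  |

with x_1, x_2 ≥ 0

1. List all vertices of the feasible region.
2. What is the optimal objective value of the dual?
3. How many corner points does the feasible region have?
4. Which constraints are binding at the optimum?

1. (0, 0), (7, 0), (0, 1.75)
2. -14 (by strong duality, equal to the primal optimum)
3. 3
4. C4, x_2 ≥ 0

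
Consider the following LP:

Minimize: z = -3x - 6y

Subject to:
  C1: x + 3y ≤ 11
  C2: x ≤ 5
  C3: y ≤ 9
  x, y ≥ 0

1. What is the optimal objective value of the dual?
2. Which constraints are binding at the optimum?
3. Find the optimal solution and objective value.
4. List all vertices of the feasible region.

1. -27 (by strong duality, equal to the primal optimum)
2. C1, C2
3. x = 5, y = 2, z = -27
4. (0, 0), (5, 0), (5, 2), (0, 3.667)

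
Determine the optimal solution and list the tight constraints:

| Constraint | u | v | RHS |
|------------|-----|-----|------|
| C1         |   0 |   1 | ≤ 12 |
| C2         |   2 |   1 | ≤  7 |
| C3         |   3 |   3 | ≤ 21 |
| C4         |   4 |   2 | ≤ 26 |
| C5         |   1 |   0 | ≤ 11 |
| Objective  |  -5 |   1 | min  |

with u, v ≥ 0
Optimal: u = 3.5, v = 0
Slack at optimum:
  C1: slack = 12
  C2: slack = 0 (binding)
  C3: slack = 10.5
  C4: slack = 12
  C5: slack = 7.5
  u ≥ 0: u = 3.5
  v ≥ 0: v = 0 (binding)
Binding constraints: C2, v ≥ 0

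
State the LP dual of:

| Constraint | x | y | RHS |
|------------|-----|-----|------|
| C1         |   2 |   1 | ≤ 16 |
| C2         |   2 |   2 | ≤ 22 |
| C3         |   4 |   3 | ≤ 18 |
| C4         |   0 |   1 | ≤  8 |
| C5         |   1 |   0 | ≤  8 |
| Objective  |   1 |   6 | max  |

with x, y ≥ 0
Minimize: z = 16y1 + 22y2 + 18y3 + 8y4 + 8y5

Subject to:
  C1: -2y1 - 2y2 - 4y3 - y5 ≤ -1
  C2: -y1 - 2y2 - 3y3 - y4 ≤ -6
  y1, y2, y3, y4, y5 ≥ 0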